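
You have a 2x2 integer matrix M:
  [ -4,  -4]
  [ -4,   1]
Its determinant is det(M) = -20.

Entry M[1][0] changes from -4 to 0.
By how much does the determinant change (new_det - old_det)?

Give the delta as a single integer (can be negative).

Answer: 16

Derivation:
Cofactor C_10 = 4
Entry delta = 0 - -4 = 4
Det delta = entry_delta * cofactor = 4 * 4 = 16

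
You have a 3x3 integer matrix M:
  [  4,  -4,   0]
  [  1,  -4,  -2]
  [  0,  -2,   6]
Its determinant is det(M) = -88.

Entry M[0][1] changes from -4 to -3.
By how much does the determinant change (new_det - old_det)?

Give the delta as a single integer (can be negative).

Answer: -6

Derivation:
Cofactor C_01 = -6
Entry delta = -3 - -4 = 1
Det delta = entry_delta * cofactor = 1 * -6 = -6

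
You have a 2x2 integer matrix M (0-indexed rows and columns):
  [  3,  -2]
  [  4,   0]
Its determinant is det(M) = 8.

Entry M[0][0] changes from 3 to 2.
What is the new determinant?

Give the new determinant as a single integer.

det is linear in row 0: changing M[0][0] by delta changes det by delta * cofactor(0,0).
Cofactor C_00 = (-1)^(0+0) * minor(0,0) = 0
Entry delta = 2 - 3 = -1
Det delta = -1 * 0 = 0
New det = 8 + 0 = 8

Answer: 8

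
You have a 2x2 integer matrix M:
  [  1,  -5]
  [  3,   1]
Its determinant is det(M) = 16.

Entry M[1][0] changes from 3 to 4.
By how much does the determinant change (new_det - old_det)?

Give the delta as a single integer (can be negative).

Answer: 5

Derivation:
Cofactor C_10 = 5
Entry delta = 4 - 3 = 1
Det delta = entry_delta * cofactor = 1 * 5 = 5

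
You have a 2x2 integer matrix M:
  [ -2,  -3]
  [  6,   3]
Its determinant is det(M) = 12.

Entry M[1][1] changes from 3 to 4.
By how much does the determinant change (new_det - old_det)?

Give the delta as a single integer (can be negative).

Answer: -2

Derivation:
Cofactor C_11 = -2
Entry delta = 4 - 3 = 1
Det delta = entry_delta * cofactor = 1 * -2 = -2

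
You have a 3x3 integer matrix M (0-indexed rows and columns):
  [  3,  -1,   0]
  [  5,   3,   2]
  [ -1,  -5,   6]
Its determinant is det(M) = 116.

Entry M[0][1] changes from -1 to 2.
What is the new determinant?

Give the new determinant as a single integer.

det is linear in row 0: changing M[0][1] by delta changes det by delta * cofactor(0,1).
Cofactor C_01 = (-1)^(0+1) * minor(0,1) = -32
Entry delta = 2 - -1 = 3
Det delta = 3 * -32 = -96
New det = 116 + -96 = 20

Answer: 20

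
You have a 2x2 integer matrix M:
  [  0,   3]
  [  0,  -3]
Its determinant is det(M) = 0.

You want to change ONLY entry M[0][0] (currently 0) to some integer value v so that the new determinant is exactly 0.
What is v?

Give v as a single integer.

Answer: 0

Derivation:
det is linear in entry M[0][0]: det = old_det + (v - 0) * C_00
Cofactor C_00 = -3
Want det = 0: 0 + (v - 0) * -3 = 0
  (v - 0) = 0 / -3 = 0
  v = 0 + (0) = 0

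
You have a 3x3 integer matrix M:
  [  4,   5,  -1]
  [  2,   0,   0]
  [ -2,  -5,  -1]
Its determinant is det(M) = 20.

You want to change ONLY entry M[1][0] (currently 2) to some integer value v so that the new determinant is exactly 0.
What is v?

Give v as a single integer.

det is linear in entry M[1][0]: det = old_det + (v - 2) * C_10
Cofactor C_10 = 10
Want det = 0: 20 + (v - 2) * 10 = 0
  (v - 2) = -20 / 10 = -2
  v = 2 + (-2) = 0

Answer: 0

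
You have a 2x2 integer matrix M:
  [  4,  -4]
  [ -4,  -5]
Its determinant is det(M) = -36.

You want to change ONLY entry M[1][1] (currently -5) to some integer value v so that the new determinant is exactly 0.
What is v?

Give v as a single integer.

Answer: 4

Derivation:
det is linear in entry M[1][1]: det = old_det + (v - -5) * C_11
Cofactor C_11 = 4
Want det = 0: -36 + (v - -5) * 4 = 0
  (v - -5) = 36 / 4 = 9
  v = -5 + (9) = 4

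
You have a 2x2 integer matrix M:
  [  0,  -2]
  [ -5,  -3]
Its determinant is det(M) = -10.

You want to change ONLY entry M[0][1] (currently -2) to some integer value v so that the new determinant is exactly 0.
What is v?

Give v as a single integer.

Answer: 0

Derivation:
det is linear in entry M[0][1]: det = old_det + (v - -2) * C_01
Cofactor C_01 = 5
Want det = 0: -10 + (v - -2) * 5 = 0
  (v - -2) = 10 / 5 = 2
  v = -2 + (2) = 0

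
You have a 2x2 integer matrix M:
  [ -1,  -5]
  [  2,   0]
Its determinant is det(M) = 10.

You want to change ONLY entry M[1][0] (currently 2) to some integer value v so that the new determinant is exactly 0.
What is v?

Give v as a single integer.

det is linear in entry M[1][0]: det = old_det + (v - 2) * C_10
Cofactor C_10 = 5
Want det = 0: 10 + (v - 2) * 5 = 0
  (v - 2) = -10 / 5 = -2
  v = 2 + (-2) = 0

Answer: 0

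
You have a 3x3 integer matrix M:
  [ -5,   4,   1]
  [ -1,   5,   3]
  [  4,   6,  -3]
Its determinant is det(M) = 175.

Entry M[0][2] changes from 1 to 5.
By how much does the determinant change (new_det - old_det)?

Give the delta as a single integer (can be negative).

Answer: -104

Derivation:
Cofactor C_02 = -26
Entry delta = 5 - 1 = 4
Det delta = entry_delta * cofactor = 4 * -26 = -104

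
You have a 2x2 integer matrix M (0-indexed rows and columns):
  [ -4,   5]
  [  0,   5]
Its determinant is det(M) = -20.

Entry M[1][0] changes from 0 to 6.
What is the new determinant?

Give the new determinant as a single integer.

det is linear in row 1: changing M[1][0] by delta changes det by delta * cofactor(1,0).
Cofactor C_10 = (-1)^(1+0) * minor(1,0) = -5
Entry delta = 6 - 0 = 6
Det delta = 6 * -5 = -30
New det = -20 + -30 = -50

Answer: -50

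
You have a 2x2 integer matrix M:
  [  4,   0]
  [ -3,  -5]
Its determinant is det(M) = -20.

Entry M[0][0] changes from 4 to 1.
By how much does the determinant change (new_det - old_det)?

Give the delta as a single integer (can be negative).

Cofactor C_00 = -5
Entry delta = 1 - 4 = -3
Det delta = entry_delta * cofactor = -3 * -5 = 15

Answer: 15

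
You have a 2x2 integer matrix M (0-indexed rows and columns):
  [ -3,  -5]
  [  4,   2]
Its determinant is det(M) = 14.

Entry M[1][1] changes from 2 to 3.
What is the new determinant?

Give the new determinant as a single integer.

det is linear in row 1: changing M[1][1] by delta changes det by delta * cofactor(1,1).
Cofactor C_11 = (-1)^(1+1) * minor(1,1) = -3
Entry delta = 3 - 2 = 1
Det delta = 1 * -3 = -3
New det = 14 + -3 = 11

Answer: 11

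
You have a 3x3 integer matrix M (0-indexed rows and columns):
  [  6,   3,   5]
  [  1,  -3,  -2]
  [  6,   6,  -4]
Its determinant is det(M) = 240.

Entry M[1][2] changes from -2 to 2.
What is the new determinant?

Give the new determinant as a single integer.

det is linear in row 1: changing M[1][2] by delta changes det by delta * cofactor(1,2).
Cofactor C_12 = (-1)^(1+2) * minor(1,2) = -18
Entry delta = 2 - -2 = 4
Det delta = 4 * -18 = -72
New det = 240 + -72 = 168

Answer: 168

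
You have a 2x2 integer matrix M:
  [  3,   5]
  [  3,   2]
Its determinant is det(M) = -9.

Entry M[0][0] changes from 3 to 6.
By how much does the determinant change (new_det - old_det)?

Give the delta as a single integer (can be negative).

Cofactor C_00 = 2
Entry delta = 6 - 3 = 3
Det delta = entry_delta * cofactor = 3 * 2 = 6

Answer: 6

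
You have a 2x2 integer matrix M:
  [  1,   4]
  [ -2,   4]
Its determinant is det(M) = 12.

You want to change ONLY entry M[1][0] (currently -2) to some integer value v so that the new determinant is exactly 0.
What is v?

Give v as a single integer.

Answer: 1

Derivation:
det is linear in entry M[1][0]: det = old_det + (v - -2) * C_10
Cofactor C_10 = -4
Want det = 0: 12 + (v - -2) * -4 = 0
  (v - -2) = -12 / -4 = 3
  v = -2 + (3) = 1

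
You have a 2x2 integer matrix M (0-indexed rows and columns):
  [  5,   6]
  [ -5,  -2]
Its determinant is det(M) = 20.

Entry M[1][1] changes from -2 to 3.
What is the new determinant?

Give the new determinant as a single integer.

Answer: 45

Derivation:
det is linear in row 1: changing M[1][1] by delta changes det by delta * cofactor(1,1).
Cofactor C_11 = (-1)^(1+1) * minor(1,1) = 5
Entry delta = 3 - -2 = 5
Det delta = 5 * 5 = 25
New det = 20 + 25 = 45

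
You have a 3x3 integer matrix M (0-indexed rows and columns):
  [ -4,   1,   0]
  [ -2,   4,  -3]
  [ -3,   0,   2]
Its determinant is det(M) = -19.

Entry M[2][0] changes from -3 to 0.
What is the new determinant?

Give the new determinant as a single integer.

det is linear in row 2: changing M[2][0] by delta changes det by delta * cofactor(2,0).
Cofactor C_20 = (-1)^(2+0) * minor(2,0) = -3
Entry delta = 0 - -3 = 3
Det delta = 3 * -3 = -9
New det = -19 + -9 = -28

Answer: -28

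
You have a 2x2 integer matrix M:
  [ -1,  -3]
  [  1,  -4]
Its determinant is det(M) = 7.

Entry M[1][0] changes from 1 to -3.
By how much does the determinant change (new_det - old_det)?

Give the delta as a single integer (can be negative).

Answer: -12

Derivation:
Cofactor C_10 = 3
Entry delta = -3 - 1 = -4
Det delta = entry_delta * cofactor = -4 * 3 = -12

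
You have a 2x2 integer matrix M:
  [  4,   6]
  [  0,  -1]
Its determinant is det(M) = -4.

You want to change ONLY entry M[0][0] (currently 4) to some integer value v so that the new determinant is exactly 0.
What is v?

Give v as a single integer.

det is linear in entry M[0][0]: det = old_det + (v - 4) * C_00
Cofactor C_00 = -1
Want det = 0: -4 + (v - 4) * -1 = 0
  (v - 4) = 4 / -1 = -4
  v = 4 + (-4) = 0

Answer: 0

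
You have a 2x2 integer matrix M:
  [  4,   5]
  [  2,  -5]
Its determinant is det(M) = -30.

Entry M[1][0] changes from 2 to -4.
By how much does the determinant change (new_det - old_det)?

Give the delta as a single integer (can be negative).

Cofactor C_10 = -5
Entry delta = -4 - 2 = -6
Det delta = entry_delta * cofactor = -6 * -5 = 30

Answer: 30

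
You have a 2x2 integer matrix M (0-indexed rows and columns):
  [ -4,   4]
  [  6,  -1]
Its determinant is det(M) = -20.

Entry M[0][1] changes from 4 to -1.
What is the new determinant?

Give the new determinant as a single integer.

Answer: 10

Derivation:
det is linear in row 0: changing M[0][1] by delta changes det by delta * cofactor(0,1).
Cofactor C_01 = (-1)^(0+1) * minor(0,1) = -6
Entry delta = -1 - 4 = -5
Det delta = -5 * -6 = 30
New det = -20 + 30 = 10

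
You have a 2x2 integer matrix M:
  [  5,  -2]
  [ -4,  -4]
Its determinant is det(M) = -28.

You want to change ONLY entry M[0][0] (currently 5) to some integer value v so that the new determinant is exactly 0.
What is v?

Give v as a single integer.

Answer: -2

Derivation:
det is linear in entry M[0][0]: det = old_det + (v - 5) * C_00
Cofactor C_00 = -4
Want det = 0: -28 + (v - 5) * -4 = 0
  (v - 5) = 28 / -4 = -7
  v = 5 + (-7) = -2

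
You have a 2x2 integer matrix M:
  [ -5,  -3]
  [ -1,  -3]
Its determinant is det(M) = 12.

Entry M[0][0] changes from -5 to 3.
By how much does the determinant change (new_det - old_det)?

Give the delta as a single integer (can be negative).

Cofactor C_00 = -3
Entry delta = 3 - -5 = 8
Det delta = entry_delta * cofactor = 8 * -3 = -24

Answer: -24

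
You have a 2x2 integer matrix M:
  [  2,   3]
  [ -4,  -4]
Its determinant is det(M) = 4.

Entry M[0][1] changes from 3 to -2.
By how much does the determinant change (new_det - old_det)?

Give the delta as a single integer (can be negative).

Cofactor C_01 = 4
Entry delta = -2 - 3 = -5
Det delta = entry_delta * cofactor = -5 * 4 = -20

Answer: -20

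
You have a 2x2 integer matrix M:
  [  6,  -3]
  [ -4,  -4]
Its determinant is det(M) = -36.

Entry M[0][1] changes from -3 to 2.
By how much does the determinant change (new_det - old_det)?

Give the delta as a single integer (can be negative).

Answer: 20

Derivation:
Cofactor C_01 = 4
Entry delta = 2 - -3 = 5
Det delta = entry_delta * cofactor = 5 * 4 = 20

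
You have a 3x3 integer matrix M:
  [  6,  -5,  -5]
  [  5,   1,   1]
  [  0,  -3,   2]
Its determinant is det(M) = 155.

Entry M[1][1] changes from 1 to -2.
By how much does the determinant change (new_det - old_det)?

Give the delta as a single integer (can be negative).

Cofactor C_11 = 12
Entry delta = -2 - 1 = -3
Det delta = entry_delta * cofactor = -3 * 12 = -36

Answer: -36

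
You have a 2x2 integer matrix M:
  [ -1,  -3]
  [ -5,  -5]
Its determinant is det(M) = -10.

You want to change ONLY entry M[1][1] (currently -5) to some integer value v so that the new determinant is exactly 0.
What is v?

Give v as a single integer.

Answer: -15

Derivation:
det is linear in entry M[1][1]: det = old_det + (v - -5) * C_11
Cofactor C_11 = -1
Want det = 0: -10 + (v - -5) * -1 = 0
  (v - -5) = 10 / -1 = -10
  v = -5 + (-10) = -15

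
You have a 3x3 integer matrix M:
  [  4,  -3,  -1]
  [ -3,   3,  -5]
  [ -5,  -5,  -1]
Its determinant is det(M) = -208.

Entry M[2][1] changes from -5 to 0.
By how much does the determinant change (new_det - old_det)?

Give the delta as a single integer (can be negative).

Cofactor C_21 = 23
Entry delta = 0 - -5 = 5
Det delta = entry_delta * cofactor = 5 * 23 = 115

Answer: 115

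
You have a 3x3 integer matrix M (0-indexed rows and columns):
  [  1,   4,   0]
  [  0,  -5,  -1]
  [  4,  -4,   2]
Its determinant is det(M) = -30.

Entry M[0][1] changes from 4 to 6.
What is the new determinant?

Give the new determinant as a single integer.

det is linear in row 0: changing M[0][1] by delta changes det by delta * cofactor(0,1).
Cofactor C_01 = (-1)^(0+1) * minor(0,1) = -4
Entry delta = 6 - 4 = 2
Det delta = 2 * -4 = -8
New det = -30 + -8 = -38

Answer: -38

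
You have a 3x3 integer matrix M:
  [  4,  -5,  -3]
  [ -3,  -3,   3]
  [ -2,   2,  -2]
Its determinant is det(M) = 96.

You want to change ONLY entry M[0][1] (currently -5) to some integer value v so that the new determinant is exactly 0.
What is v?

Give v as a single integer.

Answer: 3

Derivation:
det is linear in entry M[0][1]: det = old_det + (v - -5) * C_01
Cofactor C_01 = -12
Want det = 0: 96 + (v - -5) * -12 = 0
  (v - -5) = -96 / -12 = 8
  v = -5 + (8) = 3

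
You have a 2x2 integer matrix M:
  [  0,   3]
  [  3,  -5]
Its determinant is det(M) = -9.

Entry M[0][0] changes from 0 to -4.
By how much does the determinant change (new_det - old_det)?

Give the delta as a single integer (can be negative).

Cofactor C_00 = -5
Entry delta = -4 - 0 = -4
Det delta = entry_delta * cofactor = -4 * -5 = 20

Answer: 20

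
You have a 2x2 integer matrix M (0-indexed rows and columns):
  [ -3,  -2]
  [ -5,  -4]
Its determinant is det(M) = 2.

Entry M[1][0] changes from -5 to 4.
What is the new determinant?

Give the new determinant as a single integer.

Answer: 20

Derivation:
det is linear in row 1: changing M[1][0] by delta changes det by delta * cofactor(1,0).
Cofactor C_10 = (-1)^(1+0) * minor(1,0) = 2
Entry delta = 4 - -5 = 9
Det delta = 9 * 2 = 18
New det = 2 + 18 = 20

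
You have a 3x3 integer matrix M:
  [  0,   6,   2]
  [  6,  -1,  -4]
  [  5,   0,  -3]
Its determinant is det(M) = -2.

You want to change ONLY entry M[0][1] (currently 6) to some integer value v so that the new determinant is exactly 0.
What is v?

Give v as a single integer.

Answer: 5

Derivation:
det is linear in entry M[0][1]: det = old_det + (v - 6) * C_01
Cofactor C_01 = -2
Want det = 0: -2 + (v - 6) * -2 = 0
  (v - 6) = 2 / -2 = -1
  v = 6 + (-1) = 5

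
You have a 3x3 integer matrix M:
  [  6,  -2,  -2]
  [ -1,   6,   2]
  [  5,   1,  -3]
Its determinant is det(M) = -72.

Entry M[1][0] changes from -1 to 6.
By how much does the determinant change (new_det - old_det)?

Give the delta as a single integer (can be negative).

Cofactor C_10 = -8
Entry delta = 6 - -1 = 7
Det delta = entry_delta * cofactor = 7 * -8 = -56

Answer: -56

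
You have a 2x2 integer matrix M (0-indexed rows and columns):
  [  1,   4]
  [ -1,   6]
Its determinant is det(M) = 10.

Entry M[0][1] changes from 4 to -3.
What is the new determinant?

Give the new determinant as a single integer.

det is linear in row 0: changing M[0][1] by delta changes det by delta * cofactor(0,1).
Cofactor C_01 = (-1)^(0+1) * minor(0,1) = 1
Entry delta = -3 - 4 = -7
Det delta = -7 * 1 = -7
New det = 10 + -7 = 3

Answer: 3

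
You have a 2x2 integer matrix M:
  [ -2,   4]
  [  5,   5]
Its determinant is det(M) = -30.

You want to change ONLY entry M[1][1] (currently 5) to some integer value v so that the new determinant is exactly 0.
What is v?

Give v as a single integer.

det is linear in entry M[1][1]: det = old_det + (v - 5) * C_11
Cofactor C_11 = -2
Want det = 0: -30 + (v - 5) * -2 = 0
  (v - 5) = 30 / -2 = -15
  v = 5 + (-15) = -10

Answer: -10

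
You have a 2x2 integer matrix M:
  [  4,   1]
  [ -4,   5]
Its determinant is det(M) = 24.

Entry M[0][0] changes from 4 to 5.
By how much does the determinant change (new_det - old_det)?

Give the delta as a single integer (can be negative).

Cofactor C_00 = 5
Entry delta = 5 - 4 = 1
Det delta = entry_delta * cofactor = 1 * 5 = 5

Answer: 5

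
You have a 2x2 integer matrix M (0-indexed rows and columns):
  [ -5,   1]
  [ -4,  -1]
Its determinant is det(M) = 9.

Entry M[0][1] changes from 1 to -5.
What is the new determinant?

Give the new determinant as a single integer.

det is linear in row 0: changing M[0][1] by delta changes det by delta * cofactor(0,1).
Cofactor C_01 = (-1)^(0+1) * minor(0,1) = 4
Entry delta = -5 - 1 = -6
Det delta = -6 * 4 = -24
New det = 9 + -24 = -15

Answer: -15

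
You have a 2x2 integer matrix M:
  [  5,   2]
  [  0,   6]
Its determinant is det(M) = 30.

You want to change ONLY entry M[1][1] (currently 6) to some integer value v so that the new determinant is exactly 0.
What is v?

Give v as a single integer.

det is linear in entry M[1][1]: det = old_det + (v - 6) * C_11
Cofactor C_11 = 5
Want det = 0: 30 + (v - 6) * 5 = 0
  (v - 6) = -30 / 5 = -6
  v = 6 + (-6) = 0

Answer: 0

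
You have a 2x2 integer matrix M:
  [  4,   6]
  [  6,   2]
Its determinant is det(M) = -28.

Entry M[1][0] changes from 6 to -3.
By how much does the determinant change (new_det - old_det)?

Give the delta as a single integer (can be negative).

Cofactor C_10 = -6
Entry delta = -3 - 6 = -9
Det delta = entry_delta * cofactor = -9 * -6 = 54

Answer: 54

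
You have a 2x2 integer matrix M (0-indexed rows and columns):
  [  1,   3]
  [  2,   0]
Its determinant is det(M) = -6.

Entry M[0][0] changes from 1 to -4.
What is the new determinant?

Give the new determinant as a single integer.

Answer: -6

Derivation:
det is linear in row 0: changing M[0][0] by delta changes det by delta * cofactor(0,0).
Cofactor C_00 = (-1)^(0+0) * minor(0,0) = 0
Entry delta = -4 - 1 = -5
Det delta = -5 * 0 = 0
New det = -6 + 0 = -6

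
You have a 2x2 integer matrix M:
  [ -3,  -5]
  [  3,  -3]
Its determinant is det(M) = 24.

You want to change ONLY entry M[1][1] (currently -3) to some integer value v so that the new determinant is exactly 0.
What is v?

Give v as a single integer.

det is linear in entry M[1][1]: det = old_det + (v - -3) * C_11
Cofactor C_11 = -3
Want det = 0: 24 + (v - -3) * -3 = 0
  (v - -3) = -24 / -3 = 8
  v = -3 + (8) = 5

Answer: 5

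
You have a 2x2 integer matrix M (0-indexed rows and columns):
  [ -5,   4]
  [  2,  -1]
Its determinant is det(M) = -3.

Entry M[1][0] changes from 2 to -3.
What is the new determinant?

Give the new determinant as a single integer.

Answer: 17

Derivation:
det is linear in row 1: changing M[1][0] by delta changes det by delta * cofactor(1,0).
Cofactor C_10 = (-1)^(1+0) * minor(1,0) = -4
Entry delta = -3 - 2 = -5
Det delta = -5 * -4 = 20
New det = -3 + 20 = 17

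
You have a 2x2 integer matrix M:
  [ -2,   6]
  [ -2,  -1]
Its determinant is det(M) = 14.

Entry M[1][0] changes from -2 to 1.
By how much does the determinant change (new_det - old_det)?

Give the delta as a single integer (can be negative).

Cofactor C_10 = -6
Entry delta = 1 - -2 = 3
Det delta = entry_delta * cofactor = 3 * -6 = -18

Answer: -18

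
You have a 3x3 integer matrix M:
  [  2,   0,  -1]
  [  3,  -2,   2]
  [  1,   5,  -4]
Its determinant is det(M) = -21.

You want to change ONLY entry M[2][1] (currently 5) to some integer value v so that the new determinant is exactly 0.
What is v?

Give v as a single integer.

Answer: 2

Derivation:
det is linear in entry M[2][1]: det = old_det + (v - 5) * C_21
Cofactor C_21 = -7
Want det = 0: -21 + (v - 5) * -7 = 0
  (v - 5) = 21 / -7 = -3
  v = 5 + (-3) = 2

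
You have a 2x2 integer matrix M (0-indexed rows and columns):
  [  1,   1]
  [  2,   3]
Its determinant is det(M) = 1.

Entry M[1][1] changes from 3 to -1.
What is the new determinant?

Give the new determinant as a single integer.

det is linear in row 1: changing M[1][1] by delta changes det by delta * cofactor(1,1).
Cofactor C_11 = (-1)^(1+1) * minor(1,1) = 1
Entry delta = -1 - 3 = -4
Det delta = -4 * 1 = -4
New det = 1 + -4 = -3

Answer: -3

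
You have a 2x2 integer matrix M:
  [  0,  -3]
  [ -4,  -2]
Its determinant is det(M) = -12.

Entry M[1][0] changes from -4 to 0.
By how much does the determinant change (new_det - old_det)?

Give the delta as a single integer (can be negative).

Answer: 12

Derivation:
Cofactor C_10 = 3
Entry delta = 0 - -4 = 4
Det delta = entry_delta * cofactor = 4 * 3 = 12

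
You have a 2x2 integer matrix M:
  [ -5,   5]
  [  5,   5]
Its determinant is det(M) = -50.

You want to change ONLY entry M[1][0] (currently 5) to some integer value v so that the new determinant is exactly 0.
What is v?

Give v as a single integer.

Answer: -5

Derivation:
det is linear in entry M[1][0]: det = old_det + (v - 5) * C_10
Cofactor C_10 = -5
Want det = 0: -50 + (v - 5) * -5 = 0
  (v - 5) = 50 / -5 = -10
  v = 5 + (-10) = -5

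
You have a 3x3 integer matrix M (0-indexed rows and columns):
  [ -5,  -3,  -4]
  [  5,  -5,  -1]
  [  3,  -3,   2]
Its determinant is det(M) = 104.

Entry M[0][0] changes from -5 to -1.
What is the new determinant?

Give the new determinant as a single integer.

det is linear in row 0: changing M[0][0] by delta changes det by delta * cofactor(0,0).
Cofactor C_00 = (-1)^(0+0) * minor(0,0) = -13
Entry delta = -1 - -5 = 4
Det delta = 4 * -13 = -52
New det = 104 + -52 = 52

Answer: 52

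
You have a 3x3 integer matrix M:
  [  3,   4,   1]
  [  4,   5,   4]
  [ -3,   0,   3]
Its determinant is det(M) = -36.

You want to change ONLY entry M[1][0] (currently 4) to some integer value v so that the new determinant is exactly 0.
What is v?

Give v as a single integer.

Answer: 1

Derivation:
det is linear in entry M[1][0]: det = old_det + (v - 4) * C_10
Cofactor C_10 = -12
Want det = 0: -36 + (v - 4) * -12 = 0
  (v - 4) = 36 / -12 = -3
  v = 4 + (-3) = 1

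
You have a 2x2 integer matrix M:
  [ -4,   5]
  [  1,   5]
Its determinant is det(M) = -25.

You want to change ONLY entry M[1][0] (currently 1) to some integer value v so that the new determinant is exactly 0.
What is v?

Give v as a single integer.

Answer: -4

Derivation:
det is linear in entry M[1][0]: det = old_det + (v - 1) * C_10
Cofactor C_10 = -5
Want det = 0: -25 + (v - 1) * -5 = 0
  (v - 1) = 25 / -5 = -5
  v = 1 + (-5) = -4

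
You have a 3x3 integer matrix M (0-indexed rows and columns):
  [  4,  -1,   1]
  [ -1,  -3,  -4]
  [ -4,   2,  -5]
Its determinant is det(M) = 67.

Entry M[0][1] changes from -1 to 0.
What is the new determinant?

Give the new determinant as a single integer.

Answer: 78

Derivation:
det is linear in row 0: changing M[0][1] by delta changes det by delta * cofactor(0,1).
Cofactor C_01 = (-1)^(0+1) * minor(0,1) = 11
Entry delta = 0 - -1 = 1
Det delta = 1 * 11 = 11
New det = 67 + 11 = 78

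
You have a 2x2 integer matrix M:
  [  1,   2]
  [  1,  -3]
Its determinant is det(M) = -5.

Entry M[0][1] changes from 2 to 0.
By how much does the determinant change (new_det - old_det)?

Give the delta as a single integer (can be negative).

Cofactor C_01 = -1
Entry delta = 0 - 2 = -2
Det delta = entry_delta * cofactor = -2 * -1 = 2

Answer: 2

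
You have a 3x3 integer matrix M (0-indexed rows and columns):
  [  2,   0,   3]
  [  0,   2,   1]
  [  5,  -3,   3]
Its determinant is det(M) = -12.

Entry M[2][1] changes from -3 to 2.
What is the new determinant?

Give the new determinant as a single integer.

det is linear in row 2: changing M[2][1] by delta changes det by delta * cofactor(2,1).
Cofactor C_21 = (-1)^(2+1) * minor(2,1) = -2
Entry delta = 2 - -3 = 5
Det delta = 5 * -2 = -10
New det = -12 + -10 = -22

Answer: -22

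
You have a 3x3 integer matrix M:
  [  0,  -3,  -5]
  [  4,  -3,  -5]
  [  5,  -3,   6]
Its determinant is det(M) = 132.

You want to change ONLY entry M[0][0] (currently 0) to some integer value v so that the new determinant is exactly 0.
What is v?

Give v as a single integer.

Answer: 4

Derivation:
det is linear in entry M[0][0]: det = old_det + (v - 0) * C_00
Cofactor C_00 = -33
Want det = 0: 132 + (v - 0) * -33 = 0
  (v - 0) = -132 / -33 = 4
  v = 0 + (4) = 4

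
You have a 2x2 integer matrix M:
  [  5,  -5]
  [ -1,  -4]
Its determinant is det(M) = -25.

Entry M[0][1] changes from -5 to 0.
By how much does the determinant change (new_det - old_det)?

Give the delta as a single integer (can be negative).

Answer: 5

Derivation:
Cofactor C_01 = 1
Entry delta = 0 - -5 = 5
Det delta = entry_delta * cofactor = 5 * 1 = 5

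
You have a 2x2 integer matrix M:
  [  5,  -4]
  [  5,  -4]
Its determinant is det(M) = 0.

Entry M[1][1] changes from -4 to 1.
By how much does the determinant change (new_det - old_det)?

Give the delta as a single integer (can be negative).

Answer: 25

Derivation:
Cofactor C_11 = 5
Entry delta = 1 - -4 = 5
Det delta = entry_delta * cofactor = 5 * 5 = 25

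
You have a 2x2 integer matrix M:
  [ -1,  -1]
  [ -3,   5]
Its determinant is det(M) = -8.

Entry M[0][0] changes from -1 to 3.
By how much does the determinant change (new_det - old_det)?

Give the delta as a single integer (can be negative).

Answer: 20

Derivation:
Cofactor C_00 = 5
Entry delta = 3 - -1 = 4
Det delta = entry_delta * cofactor = 4 * 5 = 20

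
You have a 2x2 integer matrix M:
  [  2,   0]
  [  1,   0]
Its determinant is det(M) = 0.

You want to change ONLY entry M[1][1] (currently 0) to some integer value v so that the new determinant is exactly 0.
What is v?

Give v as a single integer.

Answer: 0

Derivation:
det is linear in entry M[1][1]: det = old_det + (v - 0) * C_11
Cofactor C_11 = 2
Want det = 0: 0 + (v - 0) * 2 = 0
  (v - 0) = 0 / 2 = 0
  v = 0 + (0) = 0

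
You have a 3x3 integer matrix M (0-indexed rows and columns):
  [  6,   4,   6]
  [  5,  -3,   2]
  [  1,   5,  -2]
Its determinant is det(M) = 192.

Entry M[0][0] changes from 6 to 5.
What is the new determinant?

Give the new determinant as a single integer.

Answer: 196

Derivation:
det is linear in row 0: changing M[0][0] by delta changes det by delta * cofactor(0,0).
Cofactor C_00 = (-1)^(0+0) * minor(0,0) = -4
Entry delta = 5 - 6 = -1
Det delta = -1 * -4 = 4
New det = 192 + 4 = 196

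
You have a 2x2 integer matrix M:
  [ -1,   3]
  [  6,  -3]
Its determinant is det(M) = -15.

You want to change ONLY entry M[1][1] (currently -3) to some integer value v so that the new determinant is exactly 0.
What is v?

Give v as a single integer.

det is linear in entry M[1][1]: det = old_det + (v - -3) * C_11
Cofactor C_11 = -1
Want det = 0: -15 + (v - -3) * -1 = 0
  (v - -3) = 15 / -1 = -15
  v = -3 + (-15) = -18

Answer: -18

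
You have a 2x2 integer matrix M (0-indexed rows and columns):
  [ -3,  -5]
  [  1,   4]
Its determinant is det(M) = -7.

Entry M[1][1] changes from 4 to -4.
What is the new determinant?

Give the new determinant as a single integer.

det is linear in row 1: changing M[1][1] by delta changes det by delta * cofactor(1,1).
Cofactor C_11 = (-1)^(1+1) * minor(1,1) = -3
Entry delta = -4 - 4 = -8
Det delta = -8 * -3 = 24
New det = -7 + 24 = 17

Answer: 17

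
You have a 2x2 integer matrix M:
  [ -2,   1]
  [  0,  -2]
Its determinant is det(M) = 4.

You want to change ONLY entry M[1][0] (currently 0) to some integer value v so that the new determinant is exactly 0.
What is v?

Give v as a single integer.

Answer: 4

Derivation:
det is linear in entry M[1][0]: det = old_det + (v - 0) * C_10
Cofactor C_10 = -1
Want det = 0: 4 + (v - 0) * -1 = 0
  (v - 0) = -4 / -1 = 4
  v = 0 + (4) = 4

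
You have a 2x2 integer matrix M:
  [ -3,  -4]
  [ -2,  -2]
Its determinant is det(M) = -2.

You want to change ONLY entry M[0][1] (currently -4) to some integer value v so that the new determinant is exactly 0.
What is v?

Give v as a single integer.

det is linear in entry M[0][1]: det = old_det + (v - -4) * C_01
Cofactor C_01 = 2
Want det = 0: -2 + (v - -4) * 2 = 0
  (v - -4) = 2 / 2 = 1
  v = -4 + (1) = -3

Answer: -3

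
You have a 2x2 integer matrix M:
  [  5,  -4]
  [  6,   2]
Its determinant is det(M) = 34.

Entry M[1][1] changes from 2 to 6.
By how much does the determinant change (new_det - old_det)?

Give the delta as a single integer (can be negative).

Cofactor C_11 = 5
Entry delta = 6 - 2 = 4
Det delta = entry_delta * cofactor = 4 * 5 = 20

Answer: 20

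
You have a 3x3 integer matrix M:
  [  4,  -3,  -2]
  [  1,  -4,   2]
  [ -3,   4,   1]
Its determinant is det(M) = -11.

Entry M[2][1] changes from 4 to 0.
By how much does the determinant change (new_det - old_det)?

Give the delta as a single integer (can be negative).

Cofactor C_21 = -10
Entry delta = 0 - 4 = -4
Det delta = entry_delta * cofactor = -4 * -10 = 40

Answer: 40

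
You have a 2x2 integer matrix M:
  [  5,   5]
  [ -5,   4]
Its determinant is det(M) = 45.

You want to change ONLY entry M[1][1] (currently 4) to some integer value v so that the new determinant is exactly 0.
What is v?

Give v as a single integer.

Answer: -5

Derivation:
det is linear in entry M[1][1]: det = old_det + (v - 4) * C_11
Cofactor C_11 = 5
Want det = 0: 45 + (v - 4) * 5 = 0
  (v - 4) = -45 / 5 = -9
  v = 4 + (-9) = -5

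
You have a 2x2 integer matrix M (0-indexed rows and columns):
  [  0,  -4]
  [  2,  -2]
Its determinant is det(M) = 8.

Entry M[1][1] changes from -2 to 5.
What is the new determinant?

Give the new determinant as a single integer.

Answer: 8

Derivation:
det is linear in row 1: changing M[1][1] by delta changes det by delta * cofactor(1,1).
Cofactor C_11 = (-1)^(1+1) * minor(1,1) = 0
Entry delta = 5 - -2 = 7
Det delta = 7 * 0 = 0
New det = 8 + 0 = 8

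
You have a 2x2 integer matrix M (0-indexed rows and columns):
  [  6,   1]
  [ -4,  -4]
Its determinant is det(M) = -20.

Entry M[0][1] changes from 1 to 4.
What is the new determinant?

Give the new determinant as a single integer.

Answer: -8

Derivation:
det is linear in row 0: changing M[0][1] by delta changes det by delta * cofactor(0,1).
Cofactor C_01 = (-1)^(0+1) * minor(0,1) = 4
Entry delta = 4 - 1 = 3
Det delta = 3 * 4 = 12
New det = -20 + 12 = -8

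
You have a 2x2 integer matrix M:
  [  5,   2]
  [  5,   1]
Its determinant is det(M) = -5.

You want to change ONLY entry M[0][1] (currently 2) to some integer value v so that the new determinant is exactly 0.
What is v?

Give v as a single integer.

det is linear in entry M[0][1]: det = old_det + (v - 2) * C_01
Cofactor C_01 = -5
Want det = 0: -5 + (v - 2) * -5 = 0
  (v - 2) = 5 / -5 = -1
  v = 2 + (-1) = 1

Answer: 1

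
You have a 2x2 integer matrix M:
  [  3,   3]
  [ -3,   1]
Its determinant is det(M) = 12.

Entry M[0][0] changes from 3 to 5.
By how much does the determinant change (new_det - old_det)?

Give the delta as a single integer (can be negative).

Cofactor C_00 = 1
Entry delta = 5 - 3 = 2
Det delta = entry_delta * cofactor = 2 * 1 = 2

Answer: 2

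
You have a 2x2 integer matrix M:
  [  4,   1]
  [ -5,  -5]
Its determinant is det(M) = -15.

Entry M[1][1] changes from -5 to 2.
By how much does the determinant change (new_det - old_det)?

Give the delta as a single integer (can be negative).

Answer: 28

Derivation:
Cofactor C_11 = 4
Entry delta = 2 - -5 = 7
Det delta = entry_delta * cofactor = 7 * 4 = 28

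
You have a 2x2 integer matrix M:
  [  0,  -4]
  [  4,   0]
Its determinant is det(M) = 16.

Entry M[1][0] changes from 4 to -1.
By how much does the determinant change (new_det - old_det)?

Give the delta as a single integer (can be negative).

Answer: -20

Derivation:
Cofactor C_10 = 4
Entry delta = -1 - 4 = -5
Det delta = entry_delta * cofactor = -5 * 4 = -20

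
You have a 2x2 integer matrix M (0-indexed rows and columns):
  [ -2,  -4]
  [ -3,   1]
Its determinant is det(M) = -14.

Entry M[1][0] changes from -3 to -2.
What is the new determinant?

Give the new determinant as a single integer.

det is linear in row 1: changing M[1][0] by delta changes det by delta * cofactor(1,0).
Cofactor C_10 = (-1)^(1+0) * minor(1,0) = 4
Entry delta = -2 - -3 = 1
Det delta = 1 * 4 = 4
New det = -14 + 4 = -10

Answer: -10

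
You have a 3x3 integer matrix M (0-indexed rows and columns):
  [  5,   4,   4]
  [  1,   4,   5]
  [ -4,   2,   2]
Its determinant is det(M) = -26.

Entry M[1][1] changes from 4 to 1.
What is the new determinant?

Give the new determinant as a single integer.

det is linear in row 1: changing M[1][1] by delta changes det by delta * cofactor(1,1).
Cofactor C_11 = (-1)^(1+1) * minor(1,1) = 26
Entry delta = 1 - 4 = -3
Det delta = -3 * 26 = -78
New det = -26 + -78 = -104

Answer: -104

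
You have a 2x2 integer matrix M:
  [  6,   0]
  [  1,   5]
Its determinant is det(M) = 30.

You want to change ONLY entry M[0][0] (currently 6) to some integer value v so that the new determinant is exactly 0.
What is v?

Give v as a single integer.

det is linear in entry M[0][0]: det = old_det + (v - 6) * C_00
Cofactor C_00 = 5
Want det = 0: 30 + (v - 6) * 5 = 0
  (v - 6) = -30 / 5 = -6
  v = 6 + (-6) = 0

Answer: 0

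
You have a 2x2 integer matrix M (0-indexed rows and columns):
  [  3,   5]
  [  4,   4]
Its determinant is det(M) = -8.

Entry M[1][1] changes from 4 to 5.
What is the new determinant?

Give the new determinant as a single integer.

det is linear in row 1: changing M[1][1] by delta changes det by delta * cofactor(1,1).
Cofactor C_11 = (-1)^(1+1) * minor(1,1) = 3
Entry delta = 5 - 4 = 1
Det delta = 1 * 3 = 3
New det = -8 + 3 = -5

Answer: -5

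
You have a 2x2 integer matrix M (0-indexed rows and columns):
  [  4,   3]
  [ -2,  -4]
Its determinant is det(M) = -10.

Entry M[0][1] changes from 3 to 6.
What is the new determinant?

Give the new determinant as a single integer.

det is linear in row 0: changing M[0][1] by delta changes det by delta * cofactor(0,1).
Cofactor C_01 = (-1)^(0+1) * minor(0,1) = 2
Entry delta = 6 - 3 = 3
Det delta = 3 * 2 = 6
New det = -10 + 6 = -4

Answer: -4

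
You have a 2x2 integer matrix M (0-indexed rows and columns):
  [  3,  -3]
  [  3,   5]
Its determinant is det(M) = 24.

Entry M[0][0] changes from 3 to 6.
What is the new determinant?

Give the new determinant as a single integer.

Answer: 39

Derivation:
det is linear in row 0: changing M[0][0] by delta changes det by delta * cofactor(0,0).
Cofactor C_00 = (-1)^(0+0) * minor(0,0) = 5
Entry delta = 6 - 3 = 3
Det delta = 3 * 5 = 15
New det = 24 + 15 = 39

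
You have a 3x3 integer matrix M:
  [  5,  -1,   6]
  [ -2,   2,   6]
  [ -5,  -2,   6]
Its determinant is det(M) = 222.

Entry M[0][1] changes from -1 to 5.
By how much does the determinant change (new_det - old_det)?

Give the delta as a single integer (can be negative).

Cofactor C_01 = -18
Entry delta = 5 - -1 = 6
Det delta = entry_delta * cofactor = 6 * -18 = -108

Answer: -108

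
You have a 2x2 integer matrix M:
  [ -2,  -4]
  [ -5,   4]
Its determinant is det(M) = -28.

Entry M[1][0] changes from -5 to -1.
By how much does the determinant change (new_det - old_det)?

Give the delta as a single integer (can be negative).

Cofactor C_10 = 4
Entry delta = -1 - -5 = 4
Det delta = entry_delta * cofactor = 4 * 4 = 16

Answer: 16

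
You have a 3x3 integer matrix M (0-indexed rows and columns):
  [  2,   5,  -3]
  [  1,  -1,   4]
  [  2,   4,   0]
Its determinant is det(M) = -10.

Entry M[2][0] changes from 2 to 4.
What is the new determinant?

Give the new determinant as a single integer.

det is linear in row 2: changing M[2][0] by delta changes det by delta * cofactor(2,0).
Cofactor C_20 = (-1)^(2+0) * minor(2,0) = 17
Entry delta = 4 - 2 = 2
Det delta = 2 * 17 = 34
New det = -10 + 34 = 24

Answer: 24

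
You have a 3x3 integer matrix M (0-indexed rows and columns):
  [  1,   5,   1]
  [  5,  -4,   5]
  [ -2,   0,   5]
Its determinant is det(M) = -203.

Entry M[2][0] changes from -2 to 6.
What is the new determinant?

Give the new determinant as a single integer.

det is linear in row 2: changing M[2][0] by delta changes det by delta * cofactor(2,0).
Cofactor C_20 = (-1)^(2+0) * minor(2,0) = 29
Entry delta = 6 - -2 = 8
Det delta = 8 * 29 = 232
New det = -203 + 232 = 29

Answer: 29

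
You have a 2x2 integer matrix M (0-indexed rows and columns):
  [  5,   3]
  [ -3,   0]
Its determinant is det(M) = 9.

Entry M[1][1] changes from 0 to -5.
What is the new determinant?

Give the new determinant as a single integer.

Answer: -16

Derivation:
det is linear in row 1: changing M[1][1] by delta changes det by delta * cofactor(1,1).
Cofactor C_11 = (-1)^(1+1) * minor(1,1) = 5
Entry delta = -5 - 0 = -5
Det delta = -5 * 5 = -25
New det = 9 + -25 = -16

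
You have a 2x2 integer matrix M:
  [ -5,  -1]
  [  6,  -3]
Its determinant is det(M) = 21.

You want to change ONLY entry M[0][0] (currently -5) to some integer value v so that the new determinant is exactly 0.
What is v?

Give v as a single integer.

Answer: 2

Derivation:
det is linear in entry M[0][0]: det = old_det + (v - -5) * C_00
Cofactor C_00 = -3
Want det = 0: 21 + (v - -5) * -3 = 0
  (v - -5) = -21 / -3 = 7
  v = -5 + (7) = 2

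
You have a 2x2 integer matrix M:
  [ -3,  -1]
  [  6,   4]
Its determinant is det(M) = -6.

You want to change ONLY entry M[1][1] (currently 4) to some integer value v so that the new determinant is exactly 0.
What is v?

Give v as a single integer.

Answer: 2

Derivation:
det is linear in entry M[1][1]: det = old_det + (v - 4) * C_11
Cofactor C_11 = -3
Want det = 0: -6 + (v - 4) * -3 = 0
  (v - 4) = 6 / -3 = -2
  v = 4 + (-2) = 2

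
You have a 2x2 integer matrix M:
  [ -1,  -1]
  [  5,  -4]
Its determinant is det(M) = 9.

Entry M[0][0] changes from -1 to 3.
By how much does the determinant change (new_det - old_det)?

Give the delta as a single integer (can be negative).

Answer: -16

Derivation:
Cofactor C_00 = -4
Entry delta = 3 - -1 = 4
Det delta = entry_delta * cofactor = 4 * -4 = -16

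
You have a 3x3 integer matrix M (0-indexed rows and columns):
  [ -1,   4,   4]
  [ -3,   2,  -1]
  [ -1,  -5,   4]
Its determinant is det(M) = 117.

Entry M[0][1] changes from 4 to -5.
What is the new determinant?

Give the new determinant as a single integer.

Answer: 0

Derivation:
det is linear in row 0: changing M[0][1] by delta changes det by delta * cofactor(0,1).
Cofactor C_01 = (-1)^(0+1) * minor(0,1) = 13
Entry delta = -5 - 4 = -9
Det delta = -9 * 13 = -117
New det = 117 + -117 = 0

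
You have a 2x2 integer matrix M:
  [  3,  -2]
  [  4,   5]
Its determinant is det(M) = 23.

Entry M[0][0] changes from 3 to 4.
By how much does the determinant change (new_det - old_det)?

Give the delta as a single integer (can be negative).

Answer: 5

Derivation:
Cofactor C_00 = 5
Entry delta = 4 - 3 = 1
Det delta = entry_delta * cofactor = 1 * 5 = 5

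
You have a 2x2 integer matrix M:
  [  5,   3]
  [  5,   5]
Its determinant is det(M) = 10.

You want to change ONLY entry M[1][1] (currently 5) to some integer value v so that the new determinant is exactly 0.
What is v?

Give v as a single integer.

det is linear in entry M[1][1]: det = old_det + (v - 5) * C_11
Cofactor C_11 = 5
Want det = 0: 10 + (v - 5) * 5 = 0
  (v - 5) = -10 / 5 = -2
  v = 5 + (-2) = 3

Answer: 3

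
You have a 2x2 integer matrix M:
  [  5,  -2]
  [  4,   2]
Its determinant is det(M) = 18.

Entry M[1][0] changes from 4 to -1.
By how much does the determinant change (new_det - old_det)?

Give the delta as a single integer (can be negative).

Answer: -10

Derivation:
Cofactor C_10 = 2
Entry delta = -1 - 4 = -5
Det delta = entry_delta * cofactor = -5 * 2 = -10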